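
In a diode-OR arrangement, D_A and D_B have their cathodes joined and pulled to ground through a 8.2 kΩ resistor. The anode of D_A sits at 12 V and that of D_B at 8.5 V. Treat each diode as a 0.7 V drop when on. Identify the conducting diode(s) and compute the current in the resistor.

Assume both conduct. Then node N would need to be at both 12−0.7 = 11.3 V and 8.5−0.7 = 7.8 V, which is impossible.
Assume only D_A conducts: V_N = 12 − 0.7 = 11.3 V, so I_R = 11.3/8.2 = 1.38 mA.
Check D_B: its anode-to-cathode voltage is 8.5 − 11.3 = -2.8 V < 0.7 V, so it is off. The assumption is consistent.

Only D_A conducts; I_R ≈ 1.4 mA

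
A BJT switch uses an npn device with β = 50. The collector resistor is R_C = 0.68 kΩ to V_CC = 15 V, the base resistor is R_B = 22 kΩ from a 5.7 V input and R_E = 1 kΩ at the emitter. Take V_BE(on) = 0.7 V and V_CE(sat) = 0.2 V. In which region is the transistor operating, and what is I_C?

active; I_C ≈ 3.4 mA

Assume active. Base-emitter loop: I_B = (V_BB − V_BE)/(R_B + (β+1)R_E) = (5.7 − 0.7)/(22 + 51×1) = 0.0685 mA.
I_C = β·I_B = 50×0.0685 = 3.42 mA.
V_CE = V_CC − I_C·R_C − I_E·R_E = 15 − 3.42×0.68 − 3.49×1 = 9.18 V > V_CE(sat), so the active-region assumption holds.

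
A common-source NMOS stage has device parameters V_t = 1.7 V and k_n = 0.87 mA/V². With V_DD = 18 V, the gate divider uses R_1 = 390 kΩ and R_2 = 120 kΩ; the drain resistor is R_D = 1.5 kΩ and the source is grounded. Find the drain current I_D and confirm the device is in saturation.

I_D ≈ 2.8 mA

V_G = V_DD·R_2/(R_1+R_2) = 18×120/510 = 4.24 V. With the source grounded, V_GS = V_G = 4.24 V.
Assume saturation: I_D = (k_n/2)(V_GS − V_t)² = (0.87/2)×(4.24 − 1.7)² = 0.435×2.54² = 2.8 mA.
V_DS = V_DD − I_D·R_D = 18 − 2.8×1.5 = 13.8 V.
Saturation requires V_DS ≥ V_GS − V_t = 2.54 V; 13.8 ≥ 2.54 ✓.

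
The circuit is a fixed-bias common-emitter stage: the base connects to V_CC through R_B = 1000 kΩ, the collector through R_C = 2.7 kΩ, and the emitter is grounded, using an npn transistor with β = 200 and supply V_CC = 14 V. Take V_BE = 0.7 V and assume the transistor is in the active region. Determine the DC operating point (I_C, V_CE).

I_C ≈ 2.7 mA, V_CE ≈ 6.8 V

Base loop: V_CC = I_B·R_B + V_BE, so I_B = (14 − 0.7)/1000 kΩ = 0.0133 mA.
In the active region I_C = β·I_B = 200 × 0.0133 = 2.66 mA.
Collector loop: V_CE = V_CC − I_C·R_C = 14 − 2.66×2.7 = 6.82 V.
Since V_CE = 6.82 V > V_CE(sat) ≈ 0.2 V, the transistor is in the active region as assumed.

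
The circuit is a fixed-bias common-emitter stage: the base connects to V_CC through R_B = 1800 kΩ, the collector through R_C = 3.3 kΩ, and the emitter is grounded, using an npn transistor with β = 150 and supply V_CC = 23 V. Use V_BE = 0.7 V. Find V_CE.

V_CE ≈ 17 V

Base loop: V_CC = I_B·R_B + V_BE, so I_B = (23 − 0.7)/1800 kΩ = 0.0124 mA.
In the active region I_C = β·I_B = 150 × 0.0124 = 1.86 mA.
Collector loop: V_CE = V_CC − I_C·R_C = 23 − 1.86×3.3 = 16.9 V.
Since V_CE = 16.9 V > V_CE(sat) ≈ 0.2 V, the transistor is in the active region as assumed.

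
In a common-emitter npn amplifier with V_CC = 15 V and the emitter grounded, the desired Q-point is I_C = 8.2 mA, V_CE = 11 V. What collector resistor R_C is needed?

Collector loop: V_CC = I_C·R_C + V_CE.
R_C = (V_CC − V_CE)/I_C = (15 − 11)/8.2 = 0.488 kΩ.

R_C ≈ 0.49 kΩ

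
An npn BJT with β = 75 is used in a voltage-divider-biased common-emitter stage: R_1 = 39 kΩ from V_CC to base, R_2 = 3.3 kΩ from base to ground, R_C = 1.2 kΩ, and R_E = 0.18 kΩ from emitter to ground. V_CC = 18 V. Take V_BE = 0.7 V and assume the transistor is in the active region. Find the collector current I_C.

I_C ≈ 3.2 mA

Thevenize the base divider: V_Th = V_CC·R_2/(R_1+R_2) = 18×3.3/42.3 = 1.4 V, R_Th = R_1‖R_2 = 3.04 kΩ.
Base-emitter loop: V_Th = I_B·R_Th + V_BE + (β+1)I_B·R_E, so I_B = (1.4 − 0.7) / (3.04 + 76×0.18) = 0.0421 mA.
I_C = β·I_B = 75×0.0421 = 3.16 mA, and I_E = (β+1)I_B = 3.2 mA.
V_CE = V_CC − I_C·R_C − I_E·R_E = 18 − 3.16×1.2 − 3.2×0.18 = 13.6 V.
V_CE = 13.6 V > 0.2 V confirms active-region operation.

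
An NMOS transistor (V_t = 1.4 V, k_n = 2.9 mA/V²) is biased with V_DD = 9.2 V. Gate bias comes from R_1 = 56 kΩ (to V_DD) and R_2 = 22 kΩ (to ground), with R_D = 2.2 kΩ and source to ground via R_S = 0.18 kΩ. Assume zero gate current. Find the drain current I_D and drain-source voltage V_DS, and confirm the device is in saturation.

I_D ≈ 1.3 mA, V_DS ≈ 6 V

V_G = V_DD·R_2/(R_1+R_2) = 9.2×22/78 = 2.59 V.
Assume saturation: I_D = (k_n/2)(V_GS − V_t)² with V_GS = V_G − I_D·R_S = 2.59 − 0.18·I_D.
Substituting gives 0.047·I_D² − 1.62·I_D + 2.07 = 0, with roots I_D = 1.33 or 33.2 mA.
The root I_D = 33.2 mA gives V_GS = -3.39 V ≤ V_t, so take I_D = 1.33 mA.
Then V_GS = 2.36 V and V_DS = V_DD − I_D(R_D+R_S) = 9.2 − 1.33×2.38 = 6.04 V.
Saturation requires V_DS ≥ V_GS − V_t = 0.956 V; 6.04 ≥ 0.956 ✓.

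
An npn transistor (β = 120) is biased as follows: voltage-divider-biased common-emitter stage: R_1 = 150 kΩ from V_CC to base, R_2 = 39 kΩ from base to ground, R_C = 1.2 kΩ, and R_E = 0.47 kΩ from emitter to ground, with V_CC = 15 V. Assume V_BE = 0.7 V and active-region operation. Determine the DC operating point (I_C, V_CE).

I_C ≈ 3.3 mA, V_CE ≈ 9.5 V

Thevenize the base divider: V_Th = V_CC·R_2/(R_1+R_2) = 15×39/189 = 3.1 V, R_Th = R_1‖R_2 = 31 kΩ.
Base-emitter loop: V_Th = I_B·R_Th + V_BE + (β+1)I_B·R_E, so I_B = (3.1 − 0.7) / (31 + 121×0.47) = 0.0273 mA.
I_C = β·I_B = 120×0.0273 = 3.27 mA, and I_E = (β+1)I_B = 3.3 mA.
V_CE = V_CC − I_C·R_C − I_E·R_E = 15 − 3.27×1.2 − 3.3×0.47 = 9.52 V.
V_CE = 9.52 V > 0.2 V confirms active-region operation.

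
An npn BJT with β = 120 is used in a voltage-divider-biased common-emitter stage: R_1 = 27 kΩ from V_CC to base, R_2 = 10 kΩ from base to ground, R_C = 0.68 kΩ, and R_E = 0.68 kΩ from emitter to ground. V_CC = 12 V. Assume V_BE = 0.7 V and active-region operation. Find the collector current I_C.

I_C ≈ 3.4 mA

Thevenize the base divider: V_Th = V_CC·R_2/(R_1+R_2) = 12×10/37 = 3.24 V, R_Th = R_1‖R_2 = 7.3 kΩ.
Base-emitter loop: V_Th = I_B·R_Th + V_BE + (β+1)I_B·R_E, so I_B = (3.24 − 0.7) / (7.3 + 121×0.68) = 0.0284 mA.
I_C = β·I_B = 120×0.0284 = 3.41 mA, and I_E = (β+1)I_B = 3.44 mA.
V_CE = V_CC − I_C·R_C − I_E·R_E = 12 − 3.41×0.68 − 3.44×0.68 = 7.35 V.
V_CE = 7.35 V > 0.2 V confirms active-region operation.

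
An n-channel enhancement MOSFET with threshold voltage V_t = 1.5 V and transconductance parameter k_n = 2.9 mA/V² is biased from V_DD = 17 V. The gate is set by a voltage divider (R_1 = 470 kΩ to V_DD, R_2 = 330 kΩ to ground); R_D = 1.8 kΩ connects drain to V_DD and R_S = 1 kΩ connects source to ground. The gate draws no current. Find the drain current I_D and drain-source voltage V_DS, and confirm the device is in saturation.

I_D ≈ 3.9 mA, V_DS ≈ 6.1 V

V_G = V_DD·R_2/(R_1+R_2) = 17×330/800 = 7.01 V.
Assume saturation: I_D = (k_n/2)(V_GS − V_t)² with V_GS = V_G − I_D·R_S = 7.01 − 1·I_D.
Substituting gives 1.45·I_D² − 17·I_D + 44.1 = 0, with roots I_D = 3.88 or 7.84 mA.
The root I_D = 7.84 mA gives V_GS = -0.825 V ≤ V_t, so take I_D = 3.88 mA.
Then V_GS = 3.14 V and V_DS = V_DD − I_D(R_D+R_S) = 17 − 3.88×2.8 = 6.14 V.
Saturation requires V_DS ≥ V_GS − V_t = 1.64 V; 6.14 ≥ 1.64 ✓.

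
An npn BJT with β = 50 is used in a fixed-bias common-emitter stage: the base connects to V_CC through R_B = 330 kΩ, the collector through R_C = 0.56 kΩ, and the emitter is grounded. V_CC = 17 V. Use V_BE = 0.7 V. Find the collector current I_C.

Base loop: V_CC = I_B·R_B + V_BE, so I_B = (17 − 0.7)/330 kΩ = 0.0494 mA.
In the active region I_C = β·I_B = 50 × 0.0494 = 2.47 mA.
Collector loop: V_CE = V_CC − I_C·R_C = 17 − 2.47×0.56 = 15.6 V.
Since V_CE = 15.6 V > V_CE(sat) ≈ 0.2 V, the transistor is in the active region as assumed.

I_C ≈ 2.5 mA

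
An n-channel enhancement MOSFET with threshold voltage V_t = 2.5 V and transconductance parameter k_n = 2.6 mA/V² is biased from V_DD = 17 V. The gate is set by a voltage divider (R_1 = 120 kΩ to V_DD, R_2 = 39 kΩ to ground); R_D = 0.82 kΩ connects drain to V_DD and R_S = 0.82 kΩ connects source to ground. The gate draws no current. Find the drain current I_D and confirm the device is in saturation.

V_G = V_DD·R_2/(R_1+R_2) = 17×39/159 = 4.17 V.
Assume saturation: I_D = (k_n/2)(V_GS − V_t)² with V_GS = V_G − I_D·R_S = 4.17 − 0.82·I_D.
Substituting gives 0.874·I_D² − 4.56·I_D + 3.62 = 0, with roots I_D = 0.978 or 4.24 mA.
The root I_D = 4.24 mA gives V_GS = 0.694 V ≤ V_t, so take I_D = 0.978 mA.
Then V_GS = 3.37 V and V_DS = V_DD − I_D(R_D+R_S) = 17 − 0.978×1.64 = 15.4 V.
Saturation requires V_DS ≥ V_GS − V_t = 0.868 V; 15.4 ≥ 0.868 ✓.

I_D ≈ 0.98 mA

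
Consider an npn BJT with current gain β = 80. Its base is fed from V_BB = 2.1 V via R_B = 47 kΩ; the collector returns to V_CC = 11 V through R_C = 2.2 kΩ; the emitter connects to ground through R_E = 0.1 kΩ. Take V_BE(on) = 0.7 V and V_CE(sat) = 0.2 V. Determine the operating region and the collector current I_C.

Assume active. Base-emitter loop: I_B = (V_BB − V_BE)/(R_B + (β+1)R_E) = (2.1 − 0.7)/(47 + 81×0.1) = 0.0254 mA.
I_C = β·I_B = 80×0.0254 = 2.03 mA.
V_CE = V_CC − I_C·R_C − I_E·R_E = 11 − 2.03×2.2 − 2.06×0.1 = 6.32 V > V_CE(sat), so the active-region assumption holds.

active; I_C ≈ 2 mA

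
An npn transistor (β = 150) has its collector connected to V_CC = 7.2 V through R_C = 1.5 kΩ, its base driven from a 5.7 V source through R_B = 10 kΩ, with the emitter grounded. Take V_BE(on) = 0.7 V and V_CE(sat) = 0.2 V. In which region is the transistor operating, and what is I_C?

saturation; I_C ≈ 4.7 mA

Assume active: I_B = (5.7 − 0.7)/10 = 0.5 mA, giving I_C = β·I_B = 75 mA.
But then V_CE = 7.2 − 75×1.5 = -105 V < V_CE(sat) = 0.2 V — impossible in the active region.
So the transistor is saturated. With V_CE = 0.2 V, I_C = (V_CC − 0.2)/R_C = 7/1.5 = 4.67 mA.
Check: β·I_B = 75 mA > I_C = 4.67 mA, confirming saturation.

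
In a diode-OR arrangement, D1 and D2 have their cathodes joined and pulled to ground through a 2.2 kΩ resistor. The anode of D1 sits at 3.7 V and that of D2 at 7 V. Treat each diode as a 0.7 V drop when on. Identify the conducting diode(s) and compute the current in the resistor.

Only D2 conducts; I_R ≈ 2.9 mA

Assume both conduct. Then node N would need to be at both 3.7−0.7 = 3 V and 7−0.7 = 6.3 V, which is impossible.
Assume only D2 conducts: V_N = 7 − 0.7 = 6.3 V, so I_R = 6.3/2.2 = 2.86 mA.
Check D1: its anode-to-cathode voltage is 3.7 − 6.3 = -2.6 V < 0.7 V, so it is off. The assumption is consistent.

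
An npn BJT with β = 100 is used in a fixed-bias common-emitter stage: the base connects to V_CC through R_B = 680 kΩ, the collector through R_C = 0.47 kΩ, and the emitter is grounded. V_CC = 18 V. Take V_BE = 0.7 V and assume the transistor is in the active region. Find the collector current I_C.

I_C ≈ 2.5 mA

Base loop: V_CC = I_B·R_B + V_BE, so I_B = (18 − 0.7)/680 kΩ = 0.0254 mA.
In the active region I_C = β·I_B = 100 × 0.0254 = 2.54 mA.
Collector loop: V_CE = V_CC − I_C·R_C = 18 − 2.54×0.47 = 16.8 V.
Since V_CE = 16.8 V > V_CE(sat) ≈ 0.2 V, the transistor is in the active region as assumed.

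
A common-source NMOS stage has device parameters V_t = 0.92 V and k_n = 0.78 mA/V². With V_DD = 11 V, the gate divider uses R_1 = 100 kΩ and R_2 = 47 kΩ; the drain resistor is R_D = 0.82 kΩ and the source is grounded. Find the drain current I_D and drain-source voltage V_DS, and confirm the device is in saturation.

I_D ≈ 2.6 mA, V_DS ≈ 8.8 V

V_G = V_DD·R_2/(R_1+R_2) = 11×47/147 = 3.52 V. With the source grounded, V_GS = V_G = 3.52 V.
Assume saturation: I_D = (k_n/2)(V_GS − V_t)² = (0.78/2)×(3.52 − 0.92)² = 0.39×2.6² = 2.63 mA.
V_DS = V_DD − I_D·R_D = 11 − 2.63×0.82 = 8.84 V.
Saturation requires V_DS ≥ V_GS − V_t = 2.6 V; 8.84 ≥ 2.6 ✓.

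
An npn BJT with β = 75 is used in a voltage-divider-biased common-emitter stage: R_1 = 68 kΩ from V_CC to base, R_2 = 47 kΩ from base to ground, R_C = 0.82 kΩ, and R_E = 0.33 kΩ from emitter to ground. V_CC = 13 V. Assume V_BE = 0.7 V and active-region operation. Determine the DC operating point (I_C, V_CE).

I_C ≈ 6.5 mA, V_CE ≈ 5.4 V

Thevenize the base divider: V_Th = V_CC·R_2/(R_1+R_2) = 13×47/115 = 5.31 V, R_Th = R_1‖R_2 = 27.8 kΩ.
Base-emitter loop: V_Th = I_B·R_Th + V_BE + (β+1)I_B·R_E, so I_B = (5.31 − 0.7) / (27.8 + 76×0.33) = 0.0873 mA.
I_C = β·I_B = 75×0.0873 = 6.54 mA, and I_E = (β+1)I_B = 6.63 mA.
V_CE = V_CC − I_C·R_C − I_E·R_E = 13 − 6.54×0.82 − 6.63×0.33 = 5.45 V.
V_CE = 5.45 V > 0.2 V confirms active-region operation.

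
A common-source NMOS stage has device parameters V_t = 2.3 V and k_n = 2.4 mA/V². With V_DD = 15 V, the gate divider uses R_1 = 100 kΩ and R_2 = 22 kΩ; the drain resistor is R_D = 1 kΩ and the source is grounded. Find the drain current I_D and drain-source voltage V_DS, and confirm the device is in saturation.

I_D ≈ 0.2 mA, V_DS ≈ 15 V

V_G = V_DD·R_2/(R_1+R_2) = 15×22/122 = 2.7 V. With the source grounded, V_GS = V_G = 2.7 V.
Assume saturation: I_D = (k_n/2)(V_GS − V_t)² = (2.4/2)×(2.7 − 2.3)² = 1.2×0.405² = 0.197 mA.
V_DS = V_DD − I_D·R_D = 15 − 0.197×1 = 14.8 V.
Saturation requires V_DS ≥ V_GS − V_t = 0.405 V; 14.8 ≥ 0.405 ✓.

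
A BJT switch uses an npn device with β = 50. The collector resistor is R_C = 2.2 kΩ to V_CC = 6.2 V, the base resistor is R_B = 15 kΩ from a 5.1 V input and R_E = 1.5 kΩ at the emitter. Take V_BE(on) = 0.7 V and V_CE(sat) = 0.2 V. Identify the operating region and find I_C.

saturation; I_C ≈ 1.6 mA

Assume active: I_B = (5.1 − 0.7)/(15 + 51×1.5) = 0.0481 mA, I_C = β·I_B = 2.4 mA.
Then V_CE = 6.2 − 2.4×2.2 − 2.45×1.5 = -2.77 V < 0.2 V — the active assumption fails.
Re-solve with V_CE = 0.2 V. KCL at the emitter: V_E/R_E = (V_BB−0.7−V_E)/R_B + (V_CC−0.2−V_E)/R_C, giving V_E = 2.54 V.
I_C = (V_CC − 0.2 − V_E)/R_C = (6 − 2.54)/2.2 = 1.57 mA.
Check: I_B = (4.4 − 2.54)/15 = 0.124 mA, and β·I_B = 6.19 mA > I_C, confirming saturation.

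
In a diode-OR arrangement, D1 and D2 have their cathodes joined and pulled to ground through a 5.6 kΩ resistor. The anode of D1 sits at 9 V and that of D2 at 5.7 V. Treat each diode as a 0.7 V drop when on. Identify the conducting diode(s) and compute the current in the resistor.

Assume both conduct. Then node N would need to be at both 9−0.7 = 8.3 V and 5.7−0.7 = 5 V, which is impossible.
Assume only D1 conducts: V_N = 9 − 0.7 = 8.3 V, so I_R = 8.3/5.6 = 1.48 mA.
Check D2: its anode-to-cathode voltage is 5.7 − 8.3 = -2.6 V < 0.7 V, so it is off. The assumption is consistent.

Only D1 conducts; I_R ≈ 1.5 mA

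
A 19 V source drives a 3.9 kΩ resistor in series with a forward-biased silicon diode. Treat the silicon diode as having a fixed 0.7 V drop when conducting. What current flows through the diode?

I ≈ 4.7 mA

KVL around the loop: 19 = V_D + I·R = 0.7 + I × 3.9 kΩ.
So I = (19 − 0.7) / 3.9 kΩ = 18.3 / 3.9 = 4.69 mA.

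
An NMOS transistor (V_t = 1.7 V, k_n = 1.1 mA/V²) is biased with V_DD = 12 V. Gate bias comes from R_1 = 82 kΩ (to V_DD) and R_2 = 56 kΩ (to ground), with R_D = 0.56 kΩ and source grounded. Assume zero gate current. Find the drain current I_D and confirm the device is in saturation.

I_D ≈ 5.5 mA

V_G = V_DD·R_2/(R_1+R_2) = 12×56/138 = 4.87 V. With the source grounded, V_GS = V_G = 4.87 V.
Assume saturation: I_D = (k_n/2)(V_GS − V_t)² = (1.1/2)×(4.87 − 1.7)² = 0.55×3.17² = 5.53 mA.
V_DS = V_DD − I_D·R_D = 12 − 5.53×0.56 = 8.91 V.
Saturation requires V_DS ≥ V_GS − V_t = 3.17 V; 8.91 ≥ 3.17 ✓.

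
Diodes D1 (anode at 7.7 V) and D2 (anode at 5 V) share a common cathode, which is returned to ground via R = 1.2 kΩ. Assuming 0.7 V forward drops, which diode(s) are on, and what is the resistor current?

Only D1 conducts; I_R ≈ 5.8 mA

Assume both conduct. Then node N would need to be at both 7.7−0.7 = 7 V and 5−0.7 = 4.3 V, which is impossible.
Assume only D1 conducts: V_N = 7.7 − 0.7 = 7 V, so I_R = 7/1.2 = 5.83 mA.
Check D2: its anode-to-cathode voltage is 5 − 7 = -2 V < 0.7 V, so it is off. The assumption is consistent.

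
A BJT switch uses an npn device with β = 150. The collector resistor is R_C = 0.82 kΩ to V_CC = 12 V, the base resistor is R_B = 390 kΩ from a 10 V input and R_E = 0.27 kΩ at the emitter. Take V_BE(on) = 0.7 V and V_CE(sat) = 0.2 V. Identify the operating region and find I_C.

Assume active. Base-emitter loop: I_B = (V_BB − V_BE)/(R_B + (β+1)R_E) = (10 − 0.7)/(390 + 151×0.27) = 0.0216 mA.
I_C = β·I_B = 150×0.0216 = 3.24 mA.
V_CE = V_CC − I_C·R_C − I_E·R_E = 12 − 3.24×0.82 − 3.26×0.27 = 8.46 V > V_CE(sat), so the active-region assumption holds.

active; I_C ≈ 3.2 mA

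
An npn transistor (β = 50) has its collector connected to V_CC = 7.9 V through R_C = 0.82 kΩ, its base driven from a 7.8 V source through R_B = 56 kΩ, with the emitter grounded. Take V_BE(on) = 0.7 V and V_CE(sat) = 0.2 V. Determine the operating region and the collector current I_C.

active; I_C ≈ 6.3 mA

Assume active. Base-emitter loop: I_B = (V_BB − V_BE)/R_B = (7.8 − 0.7)/56 = 0.127 mA.
I_C = β·I_B = 50×0.127 = 6.34 mA.
V_CE = V_CC − I_C·R_C = 7.9 − 6.34×0.82 = 2.7 V > V_CE(sat), so the active-region assumption holds.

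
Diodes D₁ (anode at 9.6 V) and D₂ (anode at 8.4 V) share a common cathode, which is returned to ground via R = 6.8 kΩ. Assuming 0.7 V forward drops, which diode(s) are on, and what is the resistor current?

Assume both conduct. Then node N would need to be at both 9.6−0.7 = 8.9 V and 8.4−0.7 = 7.7 V, which is impossible.
Assume only D₁ conducts: V_N = 9.6 − 0.7 = 8.9 V, so I_R = 8.9/6.8 = 1.31 mA.
Check D₂: its anode-to-cathode voltage is 8.4 − 8.9 = -0.5 V < 0.7 V, so it is off. The assumption is consistent.

Only D₁ conducts; I_R ≈ 1.3 mA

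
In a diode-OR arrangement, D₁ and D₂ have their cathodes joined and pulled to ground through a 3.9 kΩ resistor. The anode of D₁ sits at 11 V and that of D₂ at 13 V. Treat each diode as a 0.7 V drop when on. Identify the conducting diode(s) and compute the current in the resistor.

Assume both conduct. Then node N would need to be at both 11−0.7 = 10.3 V and 13−0.7 = 12.3 V, which is impossible.
Assume only D₂ conducts: V_N = 13 − 0.7 = 12.3 V, so I_R = 12.3/3.9 = 3.15 mA.
Check D₁: its anode-to-cathode voltage is 11 − 12.3 = -1.3 V < 0.7 V, so it is off. The assumption is consistent.

Only D₂ conducts; I_R ≈ 3.2 mA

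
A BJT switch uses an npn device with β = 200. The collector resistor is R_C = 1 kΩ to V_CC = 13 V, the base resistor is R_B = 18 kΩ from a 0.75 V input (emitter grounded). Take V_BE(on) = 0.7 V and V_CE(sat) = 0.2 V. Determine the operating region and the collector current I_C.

active; I_C ≈ 0.56 mA

Assume active. Base-emitter loop: I_B = (V_BB − V_BE)/R_B = (0.75 − 0.7)/18 = 0.00278 mA.
I_C = β·I_B = 200×0.00278 = 0.556 mA.
V_CE = V_CC − I_C·R_C = 13 − 0.556×1 = 12.4 V > V_CE(sat), so the active-region assumption holds.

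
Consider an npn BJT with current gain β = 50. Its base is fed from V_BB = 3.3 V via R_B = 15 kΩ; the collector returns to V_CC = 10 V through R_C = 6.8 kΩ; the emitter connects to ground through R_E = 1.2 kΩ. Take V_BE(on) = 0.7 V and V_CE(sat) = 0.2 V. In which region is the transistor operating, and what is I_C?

saturation; I_C ≈ 1.2 mA

Assume active: I_B = (3.3 − 0.7)/(15 + 51×1.2) = 0.0341 mA, I_C = β·I_B = 1.71 mA.
Then V_CE = 10 − 1.71×6.8 − 1.74×1.2 = -3.69 V < 0.2 V — the active assumption fails.
Re-solve with V_CE = 0.2 V. KCL at the emitter: V_E/R_E = (V_BB−0.7−V_E)/R_B + (V_CC−0.2−V_E)/R_C, giving V_E = 1.54 V.
I_C = (V_CC − 0.2 − V_E)/R_C = (9.8 − 1.54)/6.8 = 1.21 mA.
Check: I_B = (2.6 − 1.54)/15 = 0.0705 mA, and β·I_B = 3.53 mA > I_C, confirming saturation.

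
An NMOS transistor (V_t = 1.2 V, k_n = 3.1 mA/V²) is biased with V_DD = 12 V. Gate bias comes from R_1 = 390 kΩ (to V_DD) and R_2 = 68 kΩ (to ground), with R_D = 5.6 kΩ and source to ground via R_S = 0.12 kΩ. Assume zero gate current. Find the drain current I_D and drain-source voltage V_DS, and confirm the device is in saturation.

I_D ≈ 0.43 mA, V_DS ≈ 9.5 V

V_G = V_DD·R_2/(R_1+R_2) = 12×68/458 = 1.78 V.
Assume saturation: I_D = (k_n/2)(V_GS − V_t)² with V_GS = V_G − I_D·R_S = 1.78 − 0.12·I_D.
Substituting gives 0.0223·I_D² − 1.22·I_D + 0.524 = 0, with roots I_D = 0.435 or 54.1 mA.
The root I_D = 54.1 mA gives V_GS = -4.71 V ≤ V_t, so take I_D = 0.435 mA.
Then V_GS = 1.73 V and V_DS = V_DD − I_D(R_D+R_S) = 12 − 0.435×5.72 = 9.51 V.
Saturation requires V_DS ≥ V_GS − V_t = 0.53 V; 9.51 ≥ 0.53 ✓.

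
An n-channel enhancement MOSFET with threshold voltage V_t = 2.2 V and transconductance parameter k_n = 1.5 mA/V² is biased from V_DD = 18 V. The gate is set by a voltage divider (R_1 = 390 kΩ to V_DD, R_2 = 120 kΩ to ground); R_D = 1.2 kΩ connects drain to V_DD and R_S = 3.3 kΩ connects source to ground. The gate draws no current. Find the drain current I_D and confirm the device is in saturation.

V_G = V_DD·R_2/(R_1+R_2) = 18×120/510 = 4.24 V.
Assume saturation: I_D = (k_n/2)(V_GS − V_t)² with V_GS = V_G − I_D·R_S = 4.24 − 3.3·I_D.
Substituting gives 8.17·I_D² − 11.1·I_D + 3.11 = 0, with roots I_D = 0.396 or 0.96 mA.
The root I_D = 0.96 mA gives V_GS = 1.07 V ≤ V_t, so take I_D = 0.396 mA.
Then V_GS = 2.93 V and V_DS = V_DD − I_D(R_D+R_S) = 18 − 0.396×4.5 = 16.2 V.
Saturation requires V_DS ≥ V_GS − V_t = 0.727 V; 16.2 ≥ 0.727 ✓.

I_D ≈ 0.4 mA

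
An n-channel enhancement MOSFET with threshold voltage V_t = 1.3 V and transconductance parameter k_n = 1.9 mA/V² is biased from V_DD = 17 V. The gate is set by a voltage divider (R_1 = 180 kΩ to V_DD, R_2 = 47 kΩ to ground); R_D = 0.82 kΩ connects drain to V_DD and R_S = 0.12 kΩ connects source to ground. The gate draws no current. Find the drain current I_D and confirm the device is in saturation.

V_G = V_DD·R_2/(R_1+R_2) = 17×47/227 = 3.52 V.
Assume saturation: I_D = (k_n/2)(V_GS − V_t)² with V_GS = V_G − I_D·R_S = 3.52 − 0.12·I_D.
Substituting gives 0.0137·I_D² − 1.51·I_D + 4.68 = 0, with roots I_D = 3.2 or 107 mA.
The root I_D = 107 mA gives V_GS = -9.31 V ≤ V_t, so take I_D = 3.2 mA.
Then V_GS = 3.14 V and V_DS = V_DD − I_D(R_D+R_S) = 17 − 3.2×0.94 = 14 V.
Saturation requires V_DS ≥ V_GS − V_t = 1.84 V; 14 ≥ 1.84 ✓.

I_D ≈ 3.2 mA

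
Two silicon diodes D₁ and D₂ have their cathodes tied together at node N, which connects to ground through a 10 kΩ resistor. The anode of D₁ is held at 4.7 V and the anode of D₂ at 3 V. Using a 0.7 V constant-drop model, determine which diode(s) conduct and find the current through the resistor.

Only D₁ conducts; I_R ≈ 0.4 mA

Assume both conduct. Then node N would need to be at both 4.7−0.7 = 4 V and 3−0.7 = 2.3 V, which is impossible.
Assume only D₁ conducts: V_N = 4.7 − 0.7 = 4 V, so I_R = 4/10 = 0.4 mA.
Check D₂: its anode-to-cathode voltage is 3 − 4 = -1 V < 0.7 V, so it is off. The assumption is consistent.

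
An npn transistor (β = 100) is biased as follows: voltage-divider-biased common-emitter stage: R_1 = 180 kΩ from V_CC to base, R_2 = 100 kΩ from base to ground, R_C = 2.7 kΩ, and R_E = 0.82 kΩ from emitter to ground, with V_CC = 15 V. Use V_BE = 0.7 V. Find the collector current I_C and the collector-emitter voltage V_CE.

Thevenize the base divider: V_Th = V_CC·R_2/(R_1+R_2) = 15×100/280 = 5.36 V, R_Th = R_1‖R_2 = 64.3 kΩ.
Base-emitter loop: V_Th = I_B·R_Th + V_BE + (β+1)I_B·R_E, so I_B = (5.36 − 0.7) / (64.3 + 101×0.82) = 0.0317 mA.
I_C = β·I_B = 100×0.0317 = 3.17 mA, and I_E = (β+1)I_B = 3.2 mA.
V_CE = V_CC − I_C·R_C − I_E·R_E = 15 − 3.17×2.7 − 3.2×0.82 = 3.83 V.
V_CE = 3.83 V > 0.2 V confirms active-region operation.

I_C ≈ 3.2 mA, V_CE ≈ 3.8 V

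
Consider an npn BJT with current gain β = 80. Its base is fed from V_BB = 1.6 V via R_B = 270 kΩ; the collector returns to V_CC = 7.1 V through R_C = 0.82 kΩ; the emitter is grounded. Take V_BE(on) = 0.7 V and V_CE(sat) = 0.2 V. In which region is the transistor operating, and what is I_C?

Assume active. Base-emitter loop: I_B = (V_BB − V_BE)/R_B = (1.6 − 0.7)/270 = 0.00333 mA.
I_C = β·I_B = 80×0.00333 = 0.267 mA.
V_CE = V_CC − I_C·R_C = 7.1 − 0.267×0.82 = 6.88 V > V_CE(sat), so the active-region assumption holds.

active; I_C ≈ 0.27 mA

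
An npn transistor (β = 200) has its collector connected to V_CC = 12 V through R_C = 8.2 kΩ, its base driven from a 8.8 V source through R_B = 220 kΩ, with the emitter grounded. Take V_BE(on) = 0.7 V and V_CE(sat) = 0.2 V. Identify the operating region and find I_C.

Assume active: I_B = (8.8 − 0.7)/220 = 0.0368 mA, giving I_C = β·I_B = 7.36 mA.
But then V_CE = 12 − 7.36×8.2 = -48.4 V < V_CE(sat) = 0.2 V — impossible in the active region.
So the transistor is saturated. With V_CE = 0.2 V, I_C = (V_CC − 0.2)/R_C = 11.8/8.2 = 1.44 mA.
Check: β·I_B = 7.36 mA > I_C = 1.44 mA, confirming saturation.

saturation; I_C ≈ 1.4 mA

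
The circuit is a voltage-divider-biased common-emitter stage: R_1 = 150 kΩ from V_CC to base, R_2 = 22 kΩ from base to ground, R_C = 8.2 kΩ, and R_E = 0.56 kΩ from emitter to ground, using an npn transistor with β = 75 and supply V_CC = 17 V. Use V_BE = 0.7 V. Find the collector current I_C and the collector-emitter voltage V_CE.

I_C ≈ 1.8 mA, V_CE ≈ 1.3 V

Thevenize the base divider: V_Th = V_CC·R_2/(R_1+R_2) = 17×22/172 = 2.17 V, R_Th = R_1‖R_2 = 19.2 kΩ.
Base-emitter loop: V_Th = I_B·R_Th + V_BE + (β+1)I_B·R_E, so I_B = (2.17 − 0.7) / (19.2 + 76×0.56) = 0.0239 mA.
I_C = β·I_B = 75×0.0239 = 1.79 mA, and I_E = (β+1)I_B = 1.81 mA.
V_CE = V_CC − I_C·R_C − I_E·R_E = 17 − 1.79×8.2 − 1.81×0.56 = 1.3 V.
V_CE = 1.3 V > 0.2 V confirms active-region operation.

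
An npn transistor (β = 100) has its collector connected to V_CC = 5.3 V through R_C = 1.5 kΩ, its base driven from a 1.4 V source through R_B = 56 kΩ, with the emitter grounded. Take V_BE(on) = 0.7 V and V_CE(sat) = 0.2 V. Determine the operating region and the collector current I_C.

active; I_C ≈ 1.2 mA

Assume active. Base-emitter loop: I_B = (V_BB − V_BE)/R_B = (1.4 − 0.7)/56 = 0.0125 mA.
I_C = β·I_B = 100×0.0125 = 1.25 mA.
V_CE = V_CC − I_C·R_C = 5.3 − 1.25×1.5 = 3.42 V > V_CE(sat), so the active-region assumption holds.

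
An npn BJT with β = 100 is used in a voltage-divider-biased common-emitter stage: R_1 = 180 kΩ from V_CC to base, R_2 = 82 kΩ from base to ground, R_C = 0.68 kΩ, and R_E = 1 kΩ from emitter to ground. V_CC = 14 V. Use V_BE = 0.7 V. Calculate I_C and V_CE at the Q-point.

Thevenize the base divider: V_Th = V_CC·R_2/(R_1+R_2) = 14×82/262 = 4.38 V, R_Th = R_1‖R_2 = 56.3 kΩ.
Base-emitter loop: V_Th = I_B·R_Th + V_BE + (β+1)I_B·R_E, so I_B = (4.38 − 0.7) / (56.3 + 101×1) = 0.0234 mA.
I_C = β·I_B = 100×0.0234 = 2.34 mA, and I_E = (β+1)I_B = 2.36 mA.
V_CE = V_CC − I_C·R_C − I_E·R_E = 14 − 2.34×0.68 − 2.36×1 = 10 V.
V_CE = 10 V > 0.2 V confirms active-region operation.

I_C ≈ 2.3 mA, V_CE ≈ 10 V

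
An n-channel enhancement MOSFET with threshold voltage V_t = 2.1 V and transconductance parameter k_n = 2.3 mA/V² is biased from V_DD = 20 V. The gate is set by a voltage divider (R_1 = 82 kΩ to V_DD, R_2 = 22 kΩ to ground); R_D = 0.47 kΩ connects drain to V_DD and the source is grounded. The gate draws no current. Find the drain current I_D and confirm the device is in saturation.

V_G = V_DD·R_2/(R_1+R_2) = 20×22/104 = 4.23 V. With the source grounded, V_GS = V_G = 4.23 V.
Assume saturation: I_D = (k_n/2)(V_GS − V_t)² = (2.3/2)×(4.23 − 2.1)² = 1.15×2.13² = 5.22 mA.
V_DS = V_DD − I_D·R_D = 20 − 5.22×0.47 = 17.5 V.
Saturation requires V_DS ≥ V_GS − V_t = 2.13 V; 17.5 ≥ 2.13 ✓.

I_D ≈ 5.2 mA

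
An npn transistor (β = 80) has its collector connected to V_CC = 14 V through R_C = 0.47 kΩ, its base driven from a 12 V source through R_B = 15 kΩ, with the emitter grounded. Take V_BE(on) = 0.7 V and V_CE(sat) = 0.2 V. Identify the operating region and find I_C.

Assume active: I_B = (12 − 0.7)/15 = 0.753 mA, giving I_C = β·I_B = 60.3 mA.
But then V_CE = 14 − 60.3×0.47 = -14.3 V < V_CE(sat) = 0.2 V — impossible in the active region.
So the transistor is saturated. With V_CE = 0.2 V, I_C = (V_CC − 0.2)/R_C = 13.8/0.47 = 29.4 mA.
Check: β·I_B = 60.3 mA > I_C = 29.4 mA, confirming saturation.

saturation; I_C ≈ 29 mA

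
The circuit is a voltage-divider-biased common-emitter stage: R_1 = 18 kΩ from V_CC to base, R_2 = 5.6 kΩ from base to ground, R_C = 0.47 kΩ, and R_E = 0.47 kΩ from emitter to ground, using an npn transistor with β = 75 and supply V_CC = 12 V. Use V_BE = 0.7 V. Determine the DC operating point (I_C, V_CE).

Thevenize the base divider: V_Th = V_CC·R_2/(R_1+R_2) = 12×5.6/23.6 = 2.85 V, R_Th = R_1‖R_2 = 4.27 kΩ.
Base-emitter loop: V_Th = I_B·R_Th + V_BE + (β+1)I_B·R_E, so I_B = (2.85 − 0.7) / (4.27 + 76×0.47) = 0.0537 mA.
I_C = β·I_B = 75×0.0537 = 4.03 mA, and I_E = (β+1)I_B = 4.08 mA.
V_CE = V_CC − I_C·R_C − I_E·R_E = 12 − 4.03×0.47 − 4.08×0.47 = 8.19 V.
V_CE = 8.19 V > 0.2 V confirms active-region operation.

I_C ≈ 4 mA, V_CE ≈ 8.2 V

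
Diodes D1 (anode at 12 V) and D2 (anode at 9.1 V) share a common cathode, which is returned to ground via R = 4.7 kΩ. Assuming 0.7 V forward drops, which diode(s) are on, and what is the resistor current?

Only D1 conducts; I_R ≈ 2.4 mA

Assume both conduct. Then node N would need to be at both 12−0.7 = 11.3 V and 9.1−0.7 = 8.4 V, which is impossible.
Assume only D1 conducts: V_N = 12 − 0.7 = 11.3 V, so I_R = 11.3/4.7 = 2.4 mA.
Check D2: its anode-to-cathode voltage is 9.1 − 11.3 = -2.2 V < 0.7 V, so it is off. The assumption is consistent.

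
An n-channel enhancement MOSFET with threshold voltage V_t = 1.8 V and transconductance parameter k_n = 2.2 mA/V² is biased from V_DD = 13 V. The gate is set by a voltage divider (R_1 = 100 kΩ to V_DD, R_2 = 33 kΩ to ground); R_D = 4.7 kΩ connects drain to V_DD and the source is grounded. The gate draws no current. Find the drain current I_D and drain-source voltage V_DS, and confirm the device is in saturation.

I_D ≈ 2.2 mA, V_DS ≈ 2.5 V

V_G = V_DD·R_2/(R_1+R_2) = 13×33/133 = 3.23 V. With the source grounded, V_GS = V_G = 3.23 V.
Assume saturation: I_D = (k_n/2)(V_GS − V_t)² = (2.2/2)×(3.23 − 1.8)² = 1.1×1.43² = 2.24 mA.
V_DS = V_DD − I_D·R_D = 13 − 2.24×4.7 = 2.49 V.
Saturation requires V_DS ≥ V_GS − V_t = 1.43 V; 2.49 ≥ 1.43 ✓.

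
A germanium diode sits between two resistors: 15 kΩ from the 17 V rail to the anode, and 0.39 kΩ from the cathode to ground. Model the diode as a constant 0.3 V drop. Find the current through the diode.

I ≈ 1.1 mA

The two resistors are in series with the diode, so KVL gives 17 = I·15 + 0.3 + I·0.39.
I = (17 − 0.3) / (15 + 0.39) kΩ = 16.7 / 15.4 = 1.09 mA.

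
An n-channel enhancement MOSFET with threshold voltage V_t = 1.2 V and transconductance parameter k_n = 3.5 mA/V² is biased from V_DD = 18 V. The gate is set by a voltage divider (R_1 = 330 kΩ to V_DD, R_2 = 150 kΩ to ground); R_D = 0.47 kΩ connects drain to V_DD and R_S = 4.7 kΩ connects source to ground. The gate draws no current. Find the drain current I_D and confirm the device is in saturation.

I_D ≈ 0.8 mA

V_G = V_DD·R_2/(R_1+R_2) = 18×150/480 = 5.62 V.
Assume saturation: I_D = (k_n/2)(V_GS − V_t)² with V_GS = V_G − I_D·R_S = 5.62 − 4.7·I_D.
Substituting gives 38.7·I_D² − 73.8·I_D + 34.3 = 0, with roots I_D = 0.798 or 1.11 mA.
The root I_D = 1.11 mA gives V_GS = 0.403 V ≤ V_t, so take I_D = 0.798 mA.
Then V_GS = 1.88 V and V_DS = V_DD − I_D(R_D+R_S) = 18 − 0.798×5.17 = 13.9 V.
Saturation requires V_DS ≥ V_GS − V_t = 0.675 V; 13.9 ≥ 0.675 ✓.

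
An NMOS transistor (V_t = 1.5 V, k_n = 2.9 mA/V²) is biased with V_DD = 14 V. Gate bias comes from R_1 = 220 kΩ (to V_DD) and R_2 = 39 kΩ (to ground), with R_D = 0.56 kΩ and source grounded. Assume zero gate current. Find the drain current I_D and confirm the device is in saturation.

V_G = V_DD·R_2/(R_1+R_2) = 14×39/259 = 2.11 V. With the source grounded, V_GS = V_G = 2.11 V.
Assume saturation: I_D = (k_n/2)(V_GS − V_t)² = (2.9/2)×(2.11 − 1.5)² = 1.45×0.608² = 0.536 mA.
V_DS = V_DD − I_D·R_D = 14 − 0.536×0.56 = 13.7 V.
Saturation requires V_DS ≥ V_GS − V_t = 0.608 V; 13.7 ≥ 0.608 ✓.

I_D ≈ 0.54 mA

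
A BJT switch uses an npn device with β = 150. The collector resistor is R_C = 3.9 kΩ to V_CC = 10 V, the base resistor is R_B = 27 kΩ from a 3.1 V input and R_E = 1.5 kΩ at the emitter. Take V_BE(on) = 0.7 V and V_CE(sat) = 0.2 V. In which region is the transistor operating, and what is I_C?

Assume active. Base-emitter loop: I_B = (V_BB − V_BE)/(R_B + (β+1)R_E) = (3.1 − 0.7)/(27 + 151×1.5) = 0.00947 mA.
I_C = β·I_B = 150×0.00947 = 1.42 mA.
V_CE = V_CC − I_C·R_C − I_E·R_E = 10 − 1.42×3.9 − 1.43×1.5 = 2.32 V > V_CE(sat), so the active-region assumption holds.

active; I_C ≈ 1.4 mA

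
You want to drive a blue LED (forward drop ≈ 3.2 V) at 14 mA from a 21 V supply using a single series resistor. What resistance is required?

The resistor drops V_S − V_D = 21 − 3.2 = 17.8 V at 14 mA.
R = 17.8 V / 14 mA = 1.27 kΩ.

R ≈ 1.3 kΩ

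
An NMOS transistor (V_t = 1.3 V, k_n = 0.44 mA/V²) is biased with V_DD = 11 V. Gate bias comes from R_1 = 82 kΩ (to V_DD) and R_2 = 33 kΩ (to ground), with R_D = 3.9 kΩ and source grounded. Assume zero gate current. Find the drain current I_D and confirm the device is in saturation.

V_G = V_DD·R_2/(R_1+R_2) = 11×33/115 = 3.16 V. With the source grounded, V_GS = V_G = 3.16 V.
Assume saturation: I_D = (k_n/2)(V_GS − V_t)² = (0.44/2)×(3.16 − 1.3)² = 0.22×1.86² = 0.758 mA.
V_DS = V_DD − I_D·R_D = 11 − 0.758×3.9 = 8.04 V.
Saturation requires V_DS ≥ V_GS − V_t = 1.86 V; 8.04 ≥ 1.86 ✓.

I_D ≈ 0.76 mA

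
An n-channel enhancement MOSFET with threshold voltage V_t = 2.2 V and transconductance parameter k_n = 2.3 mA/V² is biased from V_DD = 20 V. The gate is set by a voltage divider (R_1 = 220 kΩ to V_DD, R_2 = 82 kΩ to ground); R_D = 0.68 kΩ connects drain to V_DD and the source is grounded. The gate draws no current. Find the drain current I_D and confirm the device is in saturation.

I_D ≈ 12 mA

V_G = V_DD·R_2/(R_1+R_2) = 20×82/302 = 5.43 V. With the source grounded, V_GS = V_G = 5.43 V.
Assume saturation: I_D = (k_n/2)(V_GS − V_t)² = (2.3/2)×(5.43 − 2.2)² = 1.15×3.23² = 12 mA.
V_DS = V_DD − I_D·R_D = 20 − 12×0.68 = 11.8 V.
Saturation requires V_DS ≥ V_GS − V_t = 3.23 V; 11.8 ≥ 3.23 ✓.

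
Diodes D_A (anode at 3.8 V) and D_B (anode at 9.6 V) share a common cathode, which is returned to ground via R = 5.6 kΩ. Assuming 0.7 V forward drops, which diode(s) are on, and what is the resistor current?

Assume both conduct. Then node N would need to be at both 3.8−0.7 = 3.1 V and 9.6−0.7 = 8.9 V, which is impossible.
Assume only D_B conducts: V_N = 9.6 − 0.7 = 8.9 V, so I_R = 8.9/5.6 = 1.59 mA.
Check D_A: its anode-to-cathode voltage is 3.8 − 8.9 = -5.1 V < 0.7 V, so it is off. The assumption is consistent.

Only D_B conducts; I_R ≈ 1.6 mA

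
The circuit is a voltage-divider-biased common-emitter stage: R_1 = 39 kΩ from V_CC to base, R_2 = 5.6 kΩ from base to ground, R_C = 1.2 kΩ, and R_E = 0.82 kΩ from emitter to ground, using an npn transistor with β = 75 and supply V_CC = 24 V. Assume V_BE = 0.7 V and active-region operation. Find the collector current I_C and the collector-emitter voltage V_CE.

I_C ≈ 2.6 mA, V_CE ≈ 19 V

Thevenize the base divider: V_Th = V_CC·R_2/(R_1+R_2) = 24×5.6/44.6 = 3.01 V, R_Th = R_1‖R_2 = 4.9 kΩ.
Base-emitter loop: V_Th = I_B·R_Th + V_BE + (β+1)I_B·R_E, so I_B = (3.01 − 0.7) / (4.9 + 76×0.82) = 0.0344 mA.
I_C = β·I_B = 75×0.0344 = 2.58 mA, and I_E = (β+1)I_B = 2.62 mA.
V_CE = V_CC − I_C·R_C − I_E·R_E = 24 − 2.58×1.2 − 2.62×0.82 = 18.8 V.
V_CE = 18.8 V > 0.2 V confirms active-region operation.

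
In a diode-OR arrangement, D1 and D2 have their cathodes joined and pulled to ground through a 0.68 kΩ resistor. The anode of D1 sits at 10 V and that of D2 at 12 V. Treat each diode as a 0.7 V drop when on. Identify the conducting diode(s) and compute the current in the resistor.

Assume both conduct. Then node N would need to be at both 10−0.7 = 9.3 V and 12−0.7 = 11.3 V, which is impossible.
Assume only D2 conducts: V_N = 12 − 0.7 = 11.3 V, so I_R = 11.3/0.68 = 16.6 mA.
Check D1: its anode-to-cathode voltage is 10 − 11.3 = -1.3 V < 0.7 V, so it is off. The assumption is consistent.

Only D2 conducts; I_R ≈ 17 mA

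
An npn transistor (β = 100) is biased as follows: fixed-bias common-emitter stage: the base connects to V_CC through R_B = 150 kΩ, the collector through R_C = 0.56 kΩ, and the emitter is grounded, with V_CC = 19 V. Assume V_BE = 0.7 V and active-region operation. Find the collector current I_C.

Base loop: V_CC = I_B·R_B + V_BE, so I_B = (19 − 0.7)/150 kΩ = 0.122 mA.
In the active region I_C = β·I_B = 100 × 0.122 = 12.2 mA.
Collector loop: V_CE = V_CC − I_C·R_C = 19 − 12.2×0.56 = 12.2 V.
Since V_CE = 12.2 V > V_CE(sat) ≈ 0.2 V, the transistor is in the active region as assumed.

I_C ≈ 12 mA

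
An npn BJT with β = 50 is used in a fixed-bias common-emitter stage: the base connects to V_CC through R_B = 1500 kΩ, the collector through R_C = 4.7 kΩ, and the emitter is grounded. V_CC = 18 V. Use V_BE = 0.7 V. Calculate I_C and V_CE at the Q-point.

I_C ≈ 0.58 mA, V_CE ≈ 15 V

Base loop: V_CC = I_B·R_B + V_BE, so I_B = (18 − 0.7)/1500 kΩ = 0.0115 mA.
In the active region I_C = β·I_B = 50 × 0.0115 = 0.577 mA.
Collector loop: V_CE = V_CC − I_C·R_C = 18 − 0.577×4.7 = 15.3 V.
Since V_CE = 15.3 V > V_CE(sat) ≈ 0.2 V, the transistor is in the active region as assumed.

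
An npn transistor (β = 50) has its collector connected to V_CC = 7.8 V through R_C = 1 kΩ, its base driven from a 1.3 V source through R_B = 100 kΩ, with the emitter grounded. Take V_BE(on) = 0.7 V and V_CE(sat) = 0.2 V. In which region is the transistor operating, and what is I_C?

Assume active. Base-emitter loop: I_B = (V_BB − V_BE)/R_B = (1.3 − 0.7)/100 = 0.006 mA.
I_C = β·I_B = 50×0.006 = 0.3 mA.
V_CE = V_CC − I_C·R_C = 7.8 − 0.3×1 = 7.5 V > V_CE(sat), so the active-region assumption holds.

active; I_C ≈ 0.3 mA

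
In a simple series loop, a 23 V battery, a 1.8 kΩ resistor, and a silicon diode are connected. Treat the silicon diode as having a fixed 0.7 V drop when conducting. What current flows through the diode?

I ≈ 12 mA

KVL around the loop: 23 = V_D + I·R = 0.7 + I × 1.8 kΩ.
So I = (23 − 0.7) / 1.8 kΩ = 22.3 / 1.8 = 12.4 mA.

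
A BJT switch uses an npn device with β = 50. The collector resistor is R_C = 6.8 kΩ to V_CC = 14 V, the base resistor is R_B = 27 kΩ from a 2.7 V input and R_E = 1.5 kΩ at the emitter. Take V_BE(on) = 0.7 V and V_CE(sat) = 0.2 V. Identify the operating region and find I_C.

Assume active. Base-emitter loop: I_B = (V_BB − V_BE)/(R_B + (β+1)R_E) = (2.7 − 0.7)/(27 + 51×1.5) = 0.0193 mA.
I_C = β·I_B = 50×0.0193 = 0.966 mA.
V_CE = V_CC − I_C·R_C − I_E·R_E = 14 − 0.966×6.8 − 0.986×1.5 = 5.95 V > V_CE(sat), so the active-region assumption holds.

active; I_C ≈ 0.97 mA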